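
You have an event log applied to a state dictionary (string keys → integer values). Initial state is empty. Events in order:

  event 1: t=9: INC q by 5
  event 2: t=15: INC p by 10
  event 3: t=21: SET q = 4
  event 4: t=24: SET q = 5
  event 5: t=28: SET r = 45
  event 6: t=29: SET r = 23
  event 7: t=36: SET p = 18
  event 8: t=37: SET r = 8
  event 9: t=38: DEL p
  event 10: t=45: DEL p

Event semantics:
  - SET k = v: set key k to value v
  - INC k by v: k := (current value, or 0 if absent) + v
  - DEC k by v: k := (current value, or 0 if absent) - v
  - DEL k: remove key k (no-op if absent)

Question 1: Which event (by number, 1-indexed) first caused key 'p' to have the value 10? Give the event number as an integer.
Looking for first event where p becomes 10:
  event 2: p (absent) -> 10  <-- first match

Answer: 2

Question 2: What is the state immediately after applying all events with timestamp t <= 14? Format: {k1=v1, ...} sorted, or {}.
Apply events with t <= 14 (1 events):
  after event 1 (t=9: INC q by 5): {q=5}

Answer: {q=5}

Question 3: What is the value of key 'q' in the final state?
Answer: 5

Derivation:
Track key 'q' through all 10 events:
  event 1 (t=9: INC q by 5): q (absent) -> 5
  event 2 (t=15: INC p by 10): q unchanged
  event 3 (t=21: SET q = 4): q 5 -> 4
  event 4 (t=24: SET q = 5): q 4 -> 5
  event 5 (t=28: SET r = 45): q unchanged
  event 6 (t=29: SET r = 23): q unchanged
  event 7 (t=36: SET p = 18): q unchanged
  event 8 (t=37: SET r = 8): q unchanged
  event 9 (t=38: DEL p): q unchanged
  event 10 (t=45: DEL p): q unchanged
Final: q = 5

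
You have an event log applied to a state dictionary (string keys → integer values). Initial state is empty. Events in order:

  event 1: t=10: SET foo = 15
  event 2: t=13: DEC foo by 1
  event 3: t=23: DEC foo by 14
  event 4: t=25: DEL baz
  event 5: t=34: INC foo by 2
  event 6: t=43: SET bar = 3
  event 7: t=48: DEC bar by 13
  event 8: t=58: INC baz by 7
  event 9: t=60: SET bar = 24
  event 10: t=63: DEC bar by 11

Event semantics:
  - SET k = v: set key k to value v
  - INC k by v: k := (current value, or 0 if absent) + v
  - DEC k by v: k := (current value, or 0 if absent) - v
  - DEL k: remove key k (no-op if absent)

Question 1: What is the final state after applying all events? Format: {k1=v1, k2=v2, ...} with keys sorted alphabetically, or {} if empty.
Answer: {bar=13, baz=7, foo=2}

Derivation:
  after event 1 (t=10: SET foo = 15): {foo=15}
  after event 2 (t=13: DEC foo by 1): {foo=14}
  after event 3 (t=23: DEC foo by 14): {foo=0}
  after event 4 (t=25: DEL baz): {foo=0}
  after event 5 (t=34: INC foo by 2): {foo=2}
  after event 6 (t=43: SET bar = 3): {bar=3, foo=2}
  after event 7 (t=48: DEC bar by 13): {bar=-10, foo=2}
  after event 8 (t=58: INC baz by 7): {bar=-10, baz=7, foo=2}
  after event 9 (t=60: SET bar = 24): {bar=24, baz=7, foo=2}
  after event 10 (t=63: DEC bar by 11): {bar=13, baz=7, foo=2}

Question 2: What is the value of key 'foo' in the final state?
Track key 'foo' through all 10 events:
  event 1 (t=10: SET foo = 15): foo (absent) -> 15
  event 2 (t=13: DEC foo by 1): foo 15 -> 14
  event 3 (t=23: DEC foo by 14): foo 14 -> 0
  event 4 (t=25: DEL baz): foo unchanged
  event 5 (t=34: INC foo by 2): foo 0 -> 2
  event 6 (t=43: SET bar = 3): foo unchanged
  event 7 (t=48: DEC bar by 13): foo unchanged
  event 8 (t=58: INC baz by 7): foo unchanged
  event 9 (t=60: SET bar = 24): foo unchanged
  event 10 (t=63: DEC bar by 11): foo unchanged
Final: foo = 2

Answer: 2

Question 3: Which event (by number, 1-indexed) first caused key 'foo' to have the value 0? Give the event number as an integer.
Looking for first event where foo becomes 0:
  event 1: foo = 15
  event 2: foo = 14
  event 3: foo 14 -> 0  <-- first match

Answer: 3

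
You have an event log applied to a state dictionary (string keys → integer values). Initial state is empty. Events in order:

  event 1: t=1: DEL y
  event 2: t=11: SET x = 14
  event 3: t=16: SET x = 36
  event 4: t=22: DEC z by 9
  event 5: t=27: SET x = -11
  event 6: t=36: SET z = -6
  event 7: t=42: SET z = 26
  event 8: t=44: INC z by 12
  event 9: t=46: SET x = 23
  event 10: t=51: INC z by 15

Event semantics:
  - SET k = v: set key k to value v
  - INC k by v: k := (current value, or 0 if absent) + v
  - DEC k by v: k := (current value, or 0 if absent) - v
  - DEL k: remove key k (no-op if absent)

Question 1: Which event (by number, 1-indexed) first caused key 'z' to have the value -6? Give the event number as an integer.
Looking for first event where z becomes -6:
  event 4: z = -9
  event 5: z = -9
  event 6: z -9 -> -6  <-- first match

Answer: 6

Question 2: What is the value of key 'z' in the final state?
Track key 'z' through all 10 events:
  event 1 (t=1: DEL y): z unchanged
  event 2 (t=11: SET x = 14): z unchanged
  event 3 (t=16: SET x = 36): z unchanged
  event 4 (t=22: DEC z by 9): z (absent) -> -9
  event 5 (t=27: SET x = -11): z unchanged
  event 6 (t=36: SET z = -6): z -9 -> -6
  event 7 (t=42: SET z = 26): z -6 -> 26
  event 8 (t=44: INC z by 12): z 26 -> 38
  event 9 (t=46: SET x = 23): z unchanged
  event 10 (t=51: INC z by 15): z 38 -> 53
Final: z = 53

Answer: 53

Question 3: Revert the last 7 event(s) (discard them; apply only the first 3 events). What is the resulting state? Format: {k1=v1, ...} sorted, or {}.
Keep first 3 events (discard last 7):
  after event 1 (t=1: DEL y): {}
  after event 2 (t=11: SET x = 14): {x=14}
  after event 3 (t=16: SET x = 36): {x=36}

Answer: {x=36}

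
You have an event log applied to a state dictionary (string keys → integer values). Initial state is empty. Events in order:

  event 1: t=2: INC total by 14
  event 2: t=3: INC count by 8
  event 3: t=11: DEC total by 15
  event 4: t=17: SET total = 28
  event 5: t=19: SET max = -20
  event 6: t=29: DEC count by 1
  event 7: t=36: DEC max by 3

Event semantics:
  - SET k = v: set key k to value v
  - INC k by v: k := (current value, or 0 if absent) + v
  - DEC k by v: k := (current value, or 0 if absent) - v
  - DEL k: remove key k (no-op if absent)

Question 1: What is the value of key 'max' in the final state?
Answer: -23

Derivation:
Track key 'max' through all 7 events:
  event 1 (t=2: INC total by 14): max unchanged
  event 2 (t=3: INC count by 8): max unchanged
  event 3 (t=11: DEC total by 15): max unchanged
  event 4 (t=17: SET total = 28): max unchanged
  event 5 (t=19: SET max = -20): max (absent) -> -20
  event 6 (t=29: DEC count by 1): max unchanged
  event 7 (t=36: DEC max by 3): max -20 -> -23
Final: max = -23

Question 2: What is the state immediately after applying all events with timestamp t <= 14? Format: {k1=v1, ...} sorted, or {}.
Answer: {count=8, total=-1}

Derivation:
Apply events with t <= 14 (3 events):
  after event 1 (t=2: INC total by 14): {total=14}
  after event 2 (t=3: INC count by 8): {count=8, total=14}
  after event 3 (t=11: DEC total by 15): {count=8, total=-1}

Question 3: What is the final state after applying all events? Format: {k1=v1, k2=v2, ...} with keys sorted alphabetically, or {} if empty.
  after event 1 (t=2: INC total by 14): {total=14}
  after event 2 (t=3: INC count by 8): {count=8, total=14}
  after event 3 (t=11: DEC total by 15): {count=8, total=-1}
  after event 4 (t=17: SET total = 28): {count=8, total=28}
  after event 5 (t=19: SET max = -20): {count=8, max=-20, total=28}
  after event 6 (t=29: DEC count by 1): {count=7, max=-20, total=28}
  after event 7 (t=36: DEC max by 3): {count=7, max=-23, total=28}

Answer: {count=7, max=-23, total=28}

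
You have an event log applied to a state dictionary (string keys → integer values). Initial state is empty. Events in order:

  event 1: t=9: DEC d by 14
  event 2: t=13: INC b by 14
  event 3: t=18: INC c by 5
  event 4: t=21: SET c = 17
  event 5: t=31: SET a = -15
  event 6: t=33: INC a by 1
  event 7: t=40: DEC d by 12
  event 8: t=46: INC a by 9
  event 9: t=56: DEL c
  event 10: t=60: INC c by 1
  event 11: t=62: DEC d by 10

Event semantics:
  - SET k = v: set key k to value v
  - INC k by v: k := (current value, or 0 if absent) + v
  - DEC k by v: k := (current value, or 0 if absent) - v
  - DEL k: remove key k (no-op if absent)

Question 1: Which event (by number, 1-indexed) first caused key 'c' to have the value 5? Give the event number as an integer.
Looking for first event where c becomes 5:
  event 3: c (absent) -> 5  <-- first match

Answer: 3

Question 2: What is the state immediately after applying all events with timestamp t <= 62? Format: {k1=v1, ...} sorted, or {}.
Answer: {a=-5, b=14, c=1, d=-36}

Derivation:
Apply events with t <= 62 (11 events):
  after event 1 (t=9: DEC d by 14): {d=-14}
  after event 2 (t=13: INC b by 14): {b=14, d=-14}
  after event 3 (t=18: INC c by 5): {b=14, c=5, d=-14}
  after event 4 (t=21: SET c = 17): {b=14, c=17, d=-14}
  after event 5 (t=31: SET a = -15): {a=-15, b=14, c=17, d=-14}
  after event 6 (t=33: INC a by 1): {a=-14, b=14, c=17, d=-14}
  after event 7 (t=40: DEC d by 12): {a=-14, b=14, c=17, d=-26}
  after event 8 (t=46: INC a by 9): {a=-5, b=14, c=17, d=-26}
  after event 9 (t=56: DEL c): {a=-5, b=14, d=-26}
  after event 10 (t=60: INC c by 1): {a=-5, b=14, c=1, d=-26}
  after event 11 (t=62: DEC d by 10): {a=-5, b=14, c=1, d=-36}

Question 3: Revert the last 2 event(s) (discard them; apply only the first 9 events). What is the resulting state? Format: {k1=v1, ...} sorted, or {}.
Answer: {a=-5, b=14, d=-26}

Derivation:
Keep first 9 events (discard last 2):
  after event 1 (t=9: DEC d by 14): {d=-14}
  after event 2 (t=13: INC b by 14): {b=14, d=-14}
  after event 3 (t=18: INC c by 5): {b=14, c=5, d=-14}
  after event 4 (t=21: SET c = 17): {b=14, c=17, d=-14}
  after event 5 (t=31: SET a = -15): {a=-15, b=14, c=17, d=-14}
  after event 6 (t=33: INC a by 1): {a=-14, b=14, c=17, d=-14}
  after event 7 (t=40: DEC d by 12): {a=-14, b=14, c=17, d=-26}
  after event 8 (t=46: INC a by 9): {a=-5, b=14, c=17, d=-26}
  after event 9 (t=56: DEL c): {a=-5, b=14, d=-26}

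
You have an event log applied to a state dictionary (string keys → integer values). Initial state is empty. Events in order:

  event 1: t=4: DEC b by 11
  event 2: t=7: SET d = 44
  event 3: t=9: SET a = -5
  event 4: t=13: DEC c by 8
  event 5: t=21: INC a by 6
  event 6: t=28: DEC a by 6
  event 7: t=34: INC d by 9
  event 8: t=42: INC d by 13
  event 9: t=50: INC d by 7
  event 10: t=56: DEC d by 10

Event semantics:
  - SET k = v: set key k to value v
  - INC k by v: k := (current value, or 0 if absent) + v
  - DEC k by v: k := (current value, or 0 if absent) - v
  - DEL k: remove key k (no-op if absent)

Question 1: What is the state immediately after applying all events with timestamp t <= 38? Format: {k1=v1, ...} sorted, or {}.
Answer: {a=-5, b=-11, c=-8, d=53}

Derivation:
Apply events with t <= 38 (7 events):
  after event 1 (t=4: DEC b by 11): {b=-11}
  after event 2 (t=7: SET d = 44): {b=-11, d=44}
  after event 3 (t=9: SET a = -5): {a=-5, b=-11, d=44}
  after event 4 (t=13: DEC c by 8): {a=-5, b=-11, c=-8, d=44}
  after event 5 (t=21: INC a by 6): {a=1, b=-11, c=-8, d=44}
  after event 6 (t=28: DEC a by 6): {a=-5, b=-11, c=-8, d=44}
  after event 7 (t=34: INC d by 9): {a=-5, b=-11, c=-8, d=53}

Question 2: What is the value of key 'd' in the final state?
Track key 'd' through all 10 events:
  event 1 (t=4: DEC b by 11): d unchanged
  event 2 (t=7: SET d = 44): d (absent) -> 44
  event 3 (t=9: SET a = -5): d unchanged
  event 4 (t=13: DEC c by 8): d unchanged
  event 5 (t=21: INC a by 6): d unchanged
  event 6 (t=28: DEC a by 6): d unchanged
  event 7 (t=34: INC d by 9): d 44 -> 53
  event 8 (t=42: INC d by 13): d 53 -> 66
  event 9 (t=50: INC d by 7): d 66 -> 73
  event 10 (t=56: DEC d by 10): d 73 -> 63
Final: d = 63

Answer: 63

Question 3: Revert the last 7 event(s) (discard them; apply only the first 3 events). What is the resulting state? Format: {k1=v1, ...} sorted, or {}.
Keep first 3 events (discard last 7):
  after event 1 (t=4: DEC b by 11): {b=-11}
  after event 2 (t=7: SET d = 44): {b=-11, d=44}
  after event 3 (t=9: SET a = -5): {a=-5, b=-11, d=44}

Answer: {a=-5, b=-11, d=44}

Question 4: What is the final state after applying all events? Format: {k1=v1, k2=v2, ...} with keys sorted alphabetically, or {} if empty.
  after event 1 (t=4: DEC b by 11): {b=-11}
  after event 2 (t=7: SET d = 44): {b=-11, d=44}
  after event 3 (t=9: SET a = -5): {a=-5, b=-11, d=44}
  after event 4 (t=13: DEC c by 8): {a=-5, b=-11, c=-8, d=44}
  after event 5 (t=21: INC a by 6): {a=1, b=-11, c=-8, d=44}
  after event 6 (t=28: DEC a by 6): {a=-5, b=-11, c=-8, d=44}
  after event 7 (t=34: INC d by 9): {a=-5, b=-11, c=-8, d=53}
  after event 8 (t=42: INC d by 13): {a=-5, b=-11, c=-8, d=66}
  after event 9 (t=50: INC d by 7): {a=-5, b=-11, c=-8, d=73}
  after event 10 (t=56: DEC d by 10): {a=-5, b=-11, c=-8, d=63}

Answer: {a=-5, b=-11, c=-8, d=63}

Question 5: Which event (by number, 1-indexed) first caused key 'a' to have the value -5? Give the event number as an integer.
Answer: 3

Derivation:
Looking for first event where a becomes -5:
  event 3: a (absent) -> -5  <-- first match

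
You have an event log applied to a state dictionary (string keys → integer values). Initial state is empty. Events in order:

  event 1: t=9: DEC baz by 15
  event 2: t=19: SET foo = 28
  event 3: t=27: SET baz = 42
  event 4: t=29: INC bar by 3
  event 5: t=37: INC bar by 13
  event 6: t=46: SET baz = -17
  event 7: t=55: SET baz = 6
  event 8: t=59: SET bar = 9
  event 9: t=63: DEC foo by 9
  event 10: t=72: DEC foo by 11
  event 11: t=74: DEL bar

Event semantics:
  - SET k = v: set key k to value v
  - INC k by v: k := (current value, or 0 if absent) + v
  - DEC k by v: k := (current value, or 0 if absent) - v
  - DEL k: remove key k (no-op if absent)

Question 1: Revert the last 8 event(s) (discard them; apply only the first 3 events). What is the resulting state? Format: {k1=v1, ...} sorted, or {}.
Keep first 3 events (discard last 8):
  after event 1 (t=9: DEC baz by 15): {baz=-15}
  after event 2 (t=19: SET foo = 28): {baz=-15, foo=28}
  after event 3 (t=27: SET baz = 42): {baz=42, foo=28}

Answer: {baz=42, foo=28}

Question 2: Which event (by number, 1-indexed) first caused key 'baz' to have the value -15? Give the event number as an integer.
Looking for first event where baz becomes -15:
  event 1: baz (absent) -> -15  <-- first match

Answer: 1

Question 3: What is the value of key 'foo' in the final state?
Answer: 8

Derivation:
Track key 'foo' through all 11 events:
  event 1 (t=9: DEC baz by 15): foo unchanged
  event 2 (t=19: SET foo = 28): foo (absent) -> 28
  event 3 (t=27: SET baz = 42): foo unchanged
  event 4 (t=29: INC bar by 3): foo unchanged
  event 5 (t=37: INC bar by 13): foo unchanged
  event 6 (t=46: SET baz = -17): foo unchanged
  event 7 (t=55: SET baz = 6): foo unchanged
  event 8 (t=59: SET bar = 9): foo unchanged
  event 9 (t=63: DEC foo by 9): foo 28 -> 19
  event 10 (t=72: DEC foo by 11): foo 19 -> 8
  event 11 (t=74: DEL bar): foo unchanged
Final: foo = 8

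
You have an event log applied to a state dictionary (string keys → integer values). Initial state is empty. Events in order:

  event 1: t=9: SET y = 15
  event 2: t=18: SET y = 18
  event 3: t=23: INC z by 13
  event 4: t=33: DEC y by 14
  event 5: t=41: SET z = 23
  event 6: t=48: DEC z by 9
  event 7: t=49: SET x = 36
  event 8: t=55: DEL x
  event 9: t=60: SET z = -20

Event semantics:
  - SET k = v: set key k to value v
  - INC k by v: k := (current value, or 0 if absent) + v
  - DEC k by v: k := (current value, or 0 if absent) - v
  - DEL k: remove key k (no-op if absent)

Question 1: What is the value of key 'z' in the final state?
Answer: -20

Derivation:
Track key 'z' through all 9 events:
  event 1 (t=9: SET y = 15): z unchanged
  event 2 (t=18: SET y = 18): z unchanged
  event 3 (t=23: INC z by 13): z (absent) -> 13
  event 4 (t=33: DEC y by 14): z unchanged
  event 5 (t=41: SET z = 23): z 13 -> 23
  event 6 (t=48: DEC z by 9): z 23 -> 14
  event 7 (t=49: SET x = 36): z unchanged
  event 8 (t=55: DEL x): z unchanged
  event 9 (t=60: SET z = -20): z 14 -> -20
Final: z = -20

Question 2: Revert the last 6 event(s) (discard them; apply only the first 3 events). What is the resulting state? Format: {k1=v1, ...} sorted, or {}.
Keep first 3 events (discard last 6):
  after event 1 (t=9: SET y = 15): {y=15}
  after event 2 (t=18: SET y = 18): {y=18}
  after event 3 (t=23: INC z by 13): {y=18, z=13}

Answer: {y=18, z=13}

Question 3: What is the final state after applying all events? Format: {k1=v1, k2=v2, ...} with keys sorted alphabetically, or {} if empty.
  after event 1 (t=9: SET y = 15): {y=15}
  after event 2 (t=18: SET y = 18): {y=18}
  after event 3 (t=23: INC z by 13): {y=18, z=13}
  after event 4 (t=33: DEC y by 14): {y=4, z=13}
  after event 5 (t=41: SET z = 23): {y=4, z=23}
  after event 6 (t=48: DEC z by 9): {y=4, z=14}
  after event 7 (t=49: SET x = 36): {x=36, y=4, z=14}
  after event 8 (t=55: DEL x): {y=4, z=14}
  after event 9 (t=60: SET z = -20): {y=4, z=-20}

Answer: {y=4, z=-20}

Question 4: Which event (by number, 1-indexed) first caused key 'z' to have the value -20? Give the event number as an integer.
Answer: 9

Derivation:
Looking for first event where z becomes -20:
  event 3: z = 13
  event 4: z = 13
  event 5: z = 23
  event 6: z = 14
  event 7: z = 14
  event 8: z = 14
  event 9: z 14 -> -20  <-- first match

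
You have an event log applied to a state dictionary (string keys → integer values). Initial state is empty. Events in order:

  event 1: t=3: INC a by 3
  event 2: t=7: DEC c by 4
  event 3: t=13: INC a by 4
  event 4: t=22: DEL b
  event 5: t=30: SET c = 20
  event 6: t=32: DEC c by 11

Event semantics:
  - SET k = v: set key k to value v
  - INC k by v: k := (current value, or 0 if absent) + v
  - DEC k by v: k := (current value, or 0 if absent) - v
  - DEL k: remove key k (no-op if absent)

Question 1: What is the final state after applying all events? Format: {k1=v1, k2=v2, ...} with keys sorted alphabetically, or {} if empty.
  after event 1 (t=3: INC a by 3): {a=3}
  after event 2 (t=7: DEC c by 4): {a=3, c=-4}
  after event 3 (t=13: INC a by 4): {a=7, c=-4}
  after event 4 (t=22: DEL b): {a=7, c=-4}
  after event 5 (t=30: SET c = 20): {a=7, c=20}
  after event 6 (t=32: DEC c by 11): {a=7, c=9}

Answer: {a=7, c=9}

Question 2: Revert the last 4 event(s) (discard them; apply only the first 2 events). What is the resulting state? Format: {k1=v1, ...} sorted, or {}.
Answer: {a=3, c=-4}

Derivation:
Keep first 2 events (discard last 4):
  after event 1 (t=3: INC a by 3): {a=3}
  after event 2 (t=7: DEC c by 4): {a=3, c=-4}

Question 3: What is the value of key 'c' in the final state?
Answer: 9

Derivation:
Track key 'c' through all 6 events:
  event 1 (t=3: INC a by 3): c unchanged
  event 2 (t=7: DEC c by 4): c (absent) -> -4
  event 3 (t=13: INC a by 4): c unchanged
  event 4 (t=22: DEL b): c unchanged
  event 5 (t=30: SET c = 20): c -4 -> 20
  event 6 (t=32: DEC c by 11): c 20 -> 9
Final: c = 9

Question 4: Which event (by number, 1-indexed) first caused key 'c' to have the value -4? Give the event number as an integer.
Looking for first event where c becomes -4:
  event 2: c (absent) -> -4  <-- first match

Answer: 2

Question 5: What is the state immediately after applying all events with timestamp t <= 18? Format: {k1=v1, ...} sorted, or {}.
Answer: {a=7, c=-4}

Derivation:
Apply events with t <= 18 (3 events):
  after event 1 (t=3: INC a by 3): {a=3}
  after event 2 (t=7: DEC c by 4): {a=3, c=-4}
  after event 3 (t=13: INC a by 4): {a=7, c=-4}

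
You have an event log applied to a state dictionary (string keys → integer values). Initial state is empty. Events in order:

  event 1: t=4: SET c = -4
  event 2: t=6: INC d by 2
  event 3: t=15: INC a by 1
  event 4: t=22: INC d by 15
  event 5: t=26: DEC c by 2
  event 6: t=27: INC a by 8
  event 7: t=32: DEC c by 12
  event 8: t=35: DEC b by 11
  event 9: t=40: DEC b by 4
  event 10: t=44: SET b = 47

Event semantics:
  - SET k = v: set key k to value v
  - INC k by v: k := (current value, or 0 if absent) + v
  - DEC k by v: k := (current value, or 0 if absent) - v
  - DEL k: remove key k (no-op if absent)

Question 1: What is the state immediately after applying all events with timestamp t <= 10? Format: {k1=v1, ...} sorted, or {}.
Apply events with t <= 10 (2 events):
  after event 1 (t=4: SET c = -4): {c=-4}
  after event 2 (t=6: INC d by 2): {c=-4, d=2}

Answer: {c=-4, d=2}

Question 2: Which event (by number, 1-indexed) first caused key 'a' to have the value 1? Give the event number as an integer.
Looking for first event where a becomes 1:
  event 3: a (absent) -> 1  <-- first match

Answer: 3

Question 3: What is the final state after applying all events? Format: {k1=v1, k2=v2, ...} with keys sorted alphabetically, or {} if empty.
  after event 1 (t=4: SET c = -4): {c=-4}
  after event 2 (t=6: INC d by 2): {c=-4, d=2}
  after event 3 (t=15: INC a by 1): {a=1, c=-4, d=2}
  after event 4 (t=22: INC d by 15): {a=1, c=-4, d=17}
  after event 5 (t=26: DEC c by 2): {a=1, c=-6, d=17}
  after event 6 (t=27: INC a by 8): {a=9, c=-6, d=17}
  after event 7 (t=32: DEC c by 12): {a=9, c=-18, d=17}
  after event 8 (t=35: DEC b by 11): {a=9, b=-11, c=-18, d=17}
  after event 9 (t=40: DEC b by 4): {a=9, b=-15, c=-18, d=17}
  after event 10 (t=44: SET b = 47): {a=9, b=47, c=-18, d=17}

Answer: {a=9, b=47, c=-18, d=17}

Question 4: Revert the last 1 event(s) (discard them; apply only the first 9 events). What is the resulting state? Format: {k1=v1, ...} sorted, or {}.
Answer: {a=9, b=-15, c=-18, d=17}

Derivation:
Keep first 9 events (discard last 1):
  after event 1 (t=4: SET c = -4): {c=-4}
  after event 2 (t=6: INC d by 2): {c=-4, d=2}
  after event 3 (t=15: INC a by 1): {a=1, c=-4, d=2}
  after event 4 (t=22: INC d by 15): {a=1, c=-4, d=17}
  after event 5 (t=26: DEC c by 2): {a=1, c=-6, d=17}
  after event 6 (t=27: INC a by 8): {a=9, c=-6, d=17}
  after event 7 (t=32: DEC c by 12): {a=9, c=-18, d=17}
  after event 8 (t=35: DEC b by 11): {a=9, b=-11, c=-18, d=17}
  after event 9 (t=40: DEC b by 4): {a=9, b=-15, c=-18, d=17}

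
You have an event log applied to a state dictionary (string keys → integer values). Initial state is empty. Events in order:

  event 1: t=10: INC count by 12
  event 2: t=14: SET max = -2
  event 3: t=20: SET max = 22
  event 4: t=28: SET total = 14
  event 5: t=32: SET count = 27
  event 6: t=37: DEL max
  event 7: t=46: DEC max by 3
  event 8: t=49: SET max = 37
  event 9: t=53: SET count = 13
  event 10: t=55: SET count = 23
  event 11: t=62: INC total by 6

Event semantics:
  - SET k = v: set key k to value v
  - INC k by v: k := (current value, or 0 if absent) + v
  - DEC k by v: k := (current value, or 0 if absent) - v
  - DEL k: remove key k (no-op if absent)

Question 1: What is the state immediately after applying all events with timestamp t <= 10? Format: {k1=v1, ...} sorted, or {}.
Answer: {count=12}

Derivation:
Apply events with t <= 10 (1 events):
  after event 1 (t=10: INC count by 12): {count=12}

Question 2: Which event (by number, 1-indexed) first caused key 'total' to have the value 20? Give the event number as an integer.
Answer: 11

Derivation:
Looking for first event where total becomes 20:
  event 4: total = 14
  event 5: total = 14
  event 6: total = 14
  event 7: total = 14
  event 8: total = 14
  event 9: total = 14
  event 10: total = 14
  event 11: total 14 -> 20  <-- first match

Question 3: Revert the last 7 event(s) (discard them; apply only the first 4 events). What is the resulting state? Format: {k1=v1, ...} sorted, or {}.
Keep first 4 events (discard last 7):
  after event 1 (t=10: INC count by 12): {count=12}
  after event 2 (t=14: SET max = -2): {count=12, max=-2}
  after event 3 (t=20: SET max = 22): {count=12, max=22}
  after event 4 (t=28: SET total = 14): {count=12, max=22, total=14}

Answer: {count=12, max=22, total=14}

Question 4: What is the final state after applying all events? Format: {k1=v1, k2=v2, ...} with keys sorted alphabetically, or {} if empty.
Answer: {count=23, max=37, total=20}

Derivation:
  after event 1 (t=10: INC count by 12): {count=12}
  after event 2 (t=14: SET max = -2): {count=12, max=-2}
  after event 3 (t=20: SET max = 22): {count=12, max=22}
  after event 4 (t=28: SET total = 14): {count=12, max=22, total=14}
  after event 5 (t=32: SET count = 27): {count=27, max=22, total=14}
  after event 6 (t=37: DEL max): {count=27, total=14}
  after event 7 (t=46: DEC max by 3): {count=27, max=-3, total=14}
  after event 8 (t=49: SET max = 37): {count=27, max=37, total=14}
  after event 9 (t=53: SET count = 13): {count=13, max=37, total=14}
  after event 10 (t=55: SET count = 23): {count=23, max=37, total=14}
  after event 11 (t=62: INC total by 6): {count=23, max=37, total=20}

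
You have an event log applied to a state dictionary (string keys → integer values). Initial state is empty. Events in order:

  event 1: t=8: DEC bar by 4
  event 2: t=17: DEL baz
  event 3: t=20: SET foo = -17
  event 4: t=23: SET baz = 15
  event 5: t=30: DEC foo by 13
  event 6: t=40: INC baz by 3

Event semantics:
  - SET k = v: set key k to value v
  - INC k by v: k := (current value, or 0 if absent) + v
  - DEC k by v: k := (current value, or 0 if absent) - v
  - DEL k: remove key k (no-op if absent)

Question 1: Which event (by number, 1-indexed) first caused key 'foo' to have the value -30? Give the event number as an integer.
Looking for first event where foo becomes -30:
  event 3: foo = -17
  event 4: foo = -17
  event 5: foo -17 -> -30  <-- first match

Answer: 5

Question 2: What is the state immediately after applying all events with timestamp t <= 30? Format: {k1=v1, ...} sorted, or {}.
Answer: {bar=-4, baz=15, foo=-30}

Derivation:
Apply events with t <= 30 (5 events):
  after event 1 (t=8: DEC bar by 4): {bar=-4}
  after event 2 (t=17: DEL baz): {bar=-4}
  after event 3 (t=20: SET foo = -17): {bar=-4, foo=-17}
  after event 4 (t=23: SET baz = 15): {bar=-4, baz=15, foo=-17}
  after event 5 (t=30: DEC foo by 13): {bar=-4, baz=15, foo=-30}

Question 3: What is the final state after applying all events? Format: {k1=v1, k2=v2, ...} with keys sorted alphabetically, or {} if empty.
  after event 1 (t=8: DEC bar by 4): {bar=-4}
  after event 2 (t=17: DEL baz): {bar=-4}
  after event 3 (t=20: SET foo = -17): {bar=-4, foo=-17}
  after event 4 (t=23: SET baz = 15): {bar=-4, baz=15, foo=-17}
  after event 5 (t=30: DEC foo by 13): {bar=-4, baz=15, foo=-30}
  after event 6 (t=40: INC baz by 3): {bar=-4, baz=18, foo=-30}

Answer: {bar=-4, baz=18, foo=-30}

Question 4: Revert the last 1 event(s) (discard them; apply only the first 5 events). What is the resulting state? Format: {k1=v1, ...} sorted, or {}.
Keep first 5 events (discard last 1):
  after event 1 (t=8: DEC bar by 4): {bar=-4}
  after event 2 (t=17: DEL baz): {bar=-4}
  after event 3 (t=20: SET foo = -17): {bar=-4, foo=-17}
  after event 4 (t=23: SET baz = 15): {bar=-4, baz=15, foo=-17}
  after event 5 (t=30: DEC foo by 13): {bar=-4, baz=15, foo=-30}

Answer: {bar=-4, baz=15, foo=-30}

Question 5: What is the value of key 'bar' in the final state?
Track key 'bar' through all 6 events:
  event 1 (t=8: DEC bar by 4): bar (absent) -> -4
  event 2 (t=17: DEL baz): bar unchanged
  event 3 (t=20: SET foo = -17): bar unchanged
  event 4 (t=23: SET baz = 15): bar unchanged
  event 5 (t=30: DEC foo by 13): bar unchanged
  event 6 (t=40: INC baz by 3): bar unchanged
Final: bar = -4

Answer: -4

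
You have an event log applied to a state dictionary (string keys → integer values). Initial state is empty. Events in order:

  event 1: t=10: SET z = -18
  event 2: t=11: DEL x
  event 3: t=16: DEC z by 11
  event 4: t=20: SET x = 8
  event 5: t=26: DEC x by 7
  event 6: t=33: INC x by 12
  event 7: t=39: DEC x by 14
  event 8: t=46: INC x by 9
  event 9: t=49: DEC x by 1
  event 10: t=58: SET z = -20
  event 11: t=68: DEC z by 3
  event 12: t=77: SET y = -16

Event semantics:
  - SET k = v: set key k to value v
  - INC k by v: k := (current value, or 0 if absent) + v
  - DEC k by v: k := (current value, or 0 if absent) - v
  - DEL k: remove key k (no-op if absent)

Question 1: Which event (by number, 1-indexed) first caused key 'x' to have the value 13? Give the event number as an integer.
Looking for first event where x becomes 13:
  event 4: x = 8
  event 5: x = 1
  event 6: x 1 -> 13  <-- first match

Answer: 6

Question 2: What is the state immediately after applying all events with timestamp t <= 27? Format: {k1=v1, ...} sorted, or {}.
Answer: {x=1, z=-29}

Derivation:
Apply events with t <= 27 (5 events):
  after event 1 (t=10: SET z = -18): {z=-18}
  after event 2 (t=11: DEL x): {z=-18}
  after event 3 (t=16: DEC z by 11): {z=-29}
  after event 4 (t=20: SET x = 8): {x=8, z=-29}
  after event 5 (t=26: DEC x by 7): {x=1, z=-29}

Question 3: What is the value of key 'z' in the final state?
Answer: -23

Derivation:
Track key 'z' through all 12 events:
  event 1 (t=10: SET z = -18): z (absent) -> -18
  event 2 (t=11: DEL x): z unchanged
  event 3 (t=16: DEC z by 11): z -18 -> -29
  event 4 (t=20: SET x = 8): z unchanged
  event 5 (t=26: DEC x by 7): z unchanged
  event 6 (t=33: INC x by 12): z unchanged
  event 7 (t=39: DEC x by 14): z unchanged
  event 8 (t=46: INC x by 9): z unchanged
  event 9 (t=49: DEC x by 1): z unchanged
  event 10 (t=58: SET z = -20): z -29 -> -20
  event 11 (t=68: DEC z by 3): z -20 -> -23
  event 12 (t=77: SET y = -16): z unchanged
Final: z = -23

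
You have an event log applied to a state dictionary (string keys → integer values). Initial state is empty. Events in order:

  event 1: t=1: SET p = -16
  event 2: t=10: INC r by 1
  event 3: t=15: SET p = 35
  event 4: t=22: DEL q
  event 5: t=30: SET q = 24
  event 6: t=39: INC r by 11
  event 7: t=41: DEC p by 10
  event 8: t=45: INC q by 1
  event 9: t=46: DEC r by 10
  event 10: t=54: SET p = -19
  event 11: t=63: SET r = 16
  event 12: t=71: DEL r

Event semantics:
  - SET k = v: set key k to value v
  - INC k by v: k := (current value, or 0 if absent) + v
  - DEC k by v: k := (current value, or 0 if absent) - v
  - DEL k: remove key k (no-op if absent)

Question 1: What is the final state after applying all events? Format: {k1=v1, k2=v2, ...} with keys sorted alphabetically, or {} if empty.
Answer: {p=-19, q=25}

Derivation:
  after event 1 (t=1: SET p = -16): {p=-16}
  after event 2 (t=10: INC r by 1): {p=-16, r=1}
  after event 3 (t=15: SET p = 35): {p=35, r=1}
  after event 4 (t=22: DEL q): {p=35, r=1}
  after event 5 (t=30: SET q = 24): {p=35, q=24, r=1}
  after event 6 (t=39: INC r by 11): {p=35, q=24, r=12}
  after event 7 (t=41: DEC p by 10): {p=25, q=24, r=12}
  after event 8 (t=45: INC q by 1): {p=25, q=25, r=12}
  after event 9 (t=46: DEC r by 10): {p=25, q=25, r=2}
  after event 10 (t=54: SET p = -19): {p=-19, q=25, r=2}
  after event 11 (t=63: SET r = 16): {p=-19, q=25, r=16}
  after event 12 (t=71: DEL r): {p=-19, q=25}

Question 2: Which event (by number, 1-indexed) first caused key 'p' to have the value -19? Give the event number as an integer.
Looking for first event where p becomes -19:
  event 1: p = -16
  event 2: p = -16
  event 3: p = 35
  event 4: p = 35
  event 5: p = 35
  event 6: p = 35
  event 7: p = 25
  event 8: p = 25
  event 9: p = 25
  event 10: p 25 -> -19  <-- first match

Answer: 10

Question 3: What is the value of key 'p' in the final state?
Track key 'p' through all 12 events:
  event 1 (t=1: SET p = -16): p (absent) -> -16
  event 2 (t=10: INC r by 1): p unchanged
  event 3 (t=15: SET p = 35): p -16 -> 35
  event 4 (t=22: DEL q): p unchanged
  event 5 (t=30: SET q = 24): p unchanged
  event 6 (t=39: INC r by 11): p unchanged
  event 7 (t=41: DEC p by 10): p 35 -> 25
  event 8 (t=45: INC q by 1): p unchanged
  event 9 (t=46: DEC r by 10): p unchanged
  event 10 (t=54: SET p = -19): p 25 -> -19
  event 11 (t=63: SET r = 16): p unchanged
  event 12 (t=71: DEL r): p unchanged
Final: p = -19

Answer: -19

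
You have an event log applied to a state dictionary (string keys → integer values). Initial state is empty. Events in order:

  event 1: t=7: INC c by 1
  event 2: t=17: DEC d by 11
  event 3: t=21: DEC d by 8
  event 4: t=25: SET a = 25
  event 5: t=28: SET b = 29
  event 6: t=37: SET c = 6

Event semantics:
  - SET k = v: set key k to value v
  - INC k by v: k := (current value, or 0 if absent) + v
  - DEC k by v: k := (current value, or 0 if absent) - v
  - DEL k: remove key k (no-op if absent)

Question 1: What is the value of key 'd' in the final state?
Track key 'd' through all 6 events:
  event 1 (t=7: INC c by 1): d unchanged
  event 2 (t=17: DEC d by 11): d (absent) -> -11
  event 3 (t=21: DEC d by 8): d -11 -> -19
  event 4 (t=25: SET a = 25): d unchanged
  event 5 (t=28: SET b = 29): d unchanged
  event 6 (t=37: SET c = 6): d unchanged
Final: d = -19

Answer: -19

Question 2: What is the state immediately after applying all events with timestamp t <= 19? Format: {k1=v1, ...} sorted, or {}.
Apply events with t <= 19 (2 events):
  after event 1 (t=7: INC c by 1): {c=1}
  after event 2 (t=17: DEC d by 11): {c=1, d=-11}

Answer: {c=1, d=-11}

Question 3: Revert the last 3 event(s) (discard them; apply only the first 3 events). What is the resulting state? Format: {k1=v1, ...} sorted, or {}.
Answer: {c=1, d=-19}

Derivation:
Keep first 3 events (discard last 3):
  after event 1 (t=7: INC c by 1): {c=1}
  after event 2 (t=17: DEC d by 11): {c=1, d=-11}
  after event 3 (t=21: DEC d by 8): {c=1, d=-19}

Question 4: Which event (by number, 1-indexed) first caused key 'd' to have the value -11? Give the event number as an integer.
Answer: 2

Derivation:
Looking for first event where d becomes -11:
  event 2: d (absent) -> -11  <-- first match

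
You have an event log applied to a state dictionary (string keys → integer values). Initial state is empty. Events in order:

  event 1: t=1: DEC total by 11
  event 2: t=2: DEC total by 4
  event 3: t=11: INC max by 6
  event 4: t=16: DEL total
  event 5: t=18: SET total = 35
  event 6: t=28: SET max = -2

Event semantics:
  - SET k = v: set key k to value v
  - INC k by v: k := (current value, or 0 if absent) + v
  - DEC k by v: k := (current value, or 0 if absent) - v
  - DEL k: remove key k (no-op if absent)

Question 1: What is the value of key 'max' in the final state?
Track key 'max' through all 6 events:
  event 1 (t=1: DEC total by 11): max unchanged
  event 2 (t=2: DEC total by 4): max unchanged
  event 3 (t=11: INC max by 6): max (absent) -> 6
  event 4 (t=16: DEL total): max unchanged
  event 5 (t=18: SET total = 35): max unchanged
  event 6 (t=28: SET max = -2): max 6 -> -2
Final: max = -2

Answer: -2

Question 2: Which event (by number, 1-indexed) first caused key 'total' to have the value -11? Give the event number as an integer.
Looking for first event where total becomes -11:
  event 1: total (absent) -> -11  <-- first match

Answer: 1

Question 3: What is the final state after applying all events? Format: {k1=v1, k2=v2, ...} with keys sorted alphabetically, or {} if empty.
  after event 1 (t=1: DEC total by 11): {total=-11}
  after event 2 (t=2: DEC total by 4): {total=-15}
  after event 3 (t=11: INC max by 6): {max=6, total=-15}
  after event 4 (t=16: DEL total): {max=6}
  after event 5 (t=18: SET total = 35): {max=6, total=35}
  after event 6 (t=28: SET max = -2): {max=-2, total=35}

Answer: {max=-2, total=35}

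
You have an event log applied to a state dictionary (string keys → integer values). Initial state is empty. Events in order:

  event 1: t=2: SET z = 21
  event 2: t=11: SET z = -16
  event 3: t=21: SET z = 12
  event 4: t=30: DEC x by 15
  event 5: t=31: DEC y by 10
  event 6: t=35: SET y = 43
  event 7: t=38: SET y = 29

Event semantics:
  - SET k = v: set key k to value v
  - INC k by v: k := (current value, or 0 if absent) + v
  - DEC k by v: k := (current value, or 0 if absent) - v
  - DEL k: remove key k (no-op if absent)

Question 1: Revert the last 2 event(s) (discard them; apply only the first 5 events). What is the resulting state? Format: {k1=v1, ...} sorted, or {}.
Answer: {x=-15, y=-10, z=12}

Derivation:
Keep first 5 events (discard last 2):
  after event 1 (t=2: SET z = 21): {z=21}
  after event 2 (t=11: SET z = -16): {z=-16}
  after event 3 (t=21: SET z = 12): {z=12}
  after event 4 (t=30: DEC x by 15): {x=-15, z=12}
  after event 5 (t=31: DEC y by 10): {x=-15, y=-10, z=12}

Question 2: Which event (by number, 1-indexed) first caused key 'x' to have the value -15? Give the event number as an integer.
Answer: 4

Derivation:
Looking for first event where x becomes -15:
  event 4: x (absent) -> -15  <-- first match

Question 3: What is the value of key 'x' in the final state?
Answer: -15

Derivation:
Track key 'x' through all 7 events:
  event 1 (t=2: SET z = 21): x unchanged
  event 2 (t=11: SET z = -16): x unchanged
  event 3 (t=21: SET z = 12): x unchanged
  event 4 (t=30: DEC x by 15): x (absent) -> -15
  event 5 (t=31: DEC y by 10): x unchanged
  event 6 (t=35: SET y = 43): x unchanged
  event 7 (t=38: SET y = 29): x unchanged
Final: x = -15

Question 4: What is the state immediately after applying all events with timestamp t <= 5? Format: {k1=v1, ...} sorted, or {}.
Apply events with t <= 5 (1 events):
  after event 1 (t=2: SET z = 21): {z=21}

Answer: {z=21}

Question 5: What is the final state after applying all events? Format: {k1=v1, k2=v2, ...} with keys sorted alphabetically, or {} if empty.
Answer: {x=-15, y=29, z=12}

Derivation:
  after event 1 (t=2: SET z = 21): {z=21}
  after event 2 (t=11: SET z = -16): {z=-16}
  after event 3 (t=21: SET z = 12): {z=12}
  after event 4 (t=30: DEC x by 15): {x=-15, z=12}
  after event 5 (t=31: DEC y by 10): {x=-15, y=-10, z=12}
  after event 6 (t=35: SET y = 43): {x=-15, y=43, z=12}
  after event 7 (t=38: SET y = 29): {x=-15, y=29, z=12}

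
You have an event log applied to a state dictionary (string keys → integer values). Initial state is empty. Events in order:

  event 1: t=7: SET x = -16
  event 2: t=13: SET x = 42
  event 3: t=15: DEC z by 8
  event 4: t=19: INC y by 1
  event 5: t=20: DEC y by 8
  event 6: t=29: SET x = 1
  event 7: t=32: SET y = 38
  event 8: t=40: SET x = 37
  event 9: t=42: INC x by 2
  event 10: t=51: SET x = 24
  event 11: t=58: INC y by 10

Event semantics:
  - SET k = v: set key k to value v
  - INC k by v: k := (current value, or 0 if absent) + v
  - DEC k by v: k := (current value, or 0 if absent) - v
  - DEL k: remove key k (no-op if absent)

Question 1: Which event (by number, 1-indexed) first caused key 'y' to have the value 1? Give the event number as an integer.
Answer: 4

Derivation:
Looking for first event where y becomes 1:
  event 4: y (absent) -> 1  <-- first match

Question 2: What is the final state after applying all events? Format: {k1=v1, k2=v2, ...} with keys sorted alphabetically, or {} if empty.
  after event 1 (t=7: SET x = -16): {x=-16}
  after event 2 (t=13: SET x = 42): {x=42}
  after event 3 (t=15: DEC z by 8): {x=42, z=-8}
  after event 4 (t=19: INC y by 1): {x=42, y=1, z=-8}
  after event 5 (t=20: DEC y by 8): {x=42, y=-7, z=-8}
  after event 6 (t=29: SET x = 1): {x=1, y=-7, z=-8}
  after event 7 (t=32: SET y = 38): {x=1, y=38, z=-8}
  after event 8 (t=40: SET x = 37): {x=37, y=38, z=-8}
  after event 9 (t=42: INC x by 2): {x=39, y=38, z=-8}
  after event 10 (t=51: SET x = 24): {x=24, y=38, z=-8}
  after event 11 (t=58: INC y by 10): {x=24, y=48, z=-8}

Answer: {x=24, y=48, z=-8}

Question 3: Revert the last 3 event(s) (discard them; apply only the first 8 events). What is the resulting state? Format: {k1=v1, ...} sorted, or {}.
Answer: {x=37, y=38, z=-8}

Derivation:
Keep first 8 events (discard last 3):
  after event 1 (t=7: SET x = -16): {x=-16}
  after event 2 (t=13: SET x = 42): {x=42}
  after event 3 (t=15: DEC z by 8): {x=42, z=-8}
  after event 4 (t=19: INC y by 1): {x=42, y=1, z=-8}
  after event 5 (t=20: DEC y by 8): {x=42, y=-7, z=-8}
  after event 6 (t=29: SET x = 1): {x=1, y=-7, z=-8}
  after event 7 (t=32: SET y = 38): {x=1, y=38, z=-8}
  after event 8 (t=40: SET x = 37): {x=37, y=38, z=-8}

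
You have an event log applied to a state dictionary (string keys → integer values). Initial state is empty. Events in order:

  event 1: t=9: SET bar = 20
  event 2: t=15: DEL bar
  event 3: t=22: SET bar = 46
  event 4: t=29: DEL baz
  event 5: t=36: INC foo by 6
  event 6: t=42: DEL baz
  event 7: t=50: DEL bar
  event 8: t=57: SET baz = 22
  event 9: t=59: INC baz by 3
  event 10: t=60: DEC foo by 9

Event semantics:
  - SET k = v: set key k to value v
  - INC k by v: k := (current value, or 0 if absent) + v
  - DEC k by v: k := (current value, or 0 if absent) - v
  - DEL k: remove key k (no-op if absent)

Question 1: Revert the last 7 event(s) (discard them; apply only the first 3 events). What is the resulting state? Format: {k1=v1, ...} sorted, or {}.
Keep first 3 events (discard last 7):
  after event 1 (t=9: SET bar = 20): {bar=20}
  after event 2 (t=15: DEL bar): {}
  after event 3 (t=22: SET bar = 46): {bar=46}

Answer: {bar=46}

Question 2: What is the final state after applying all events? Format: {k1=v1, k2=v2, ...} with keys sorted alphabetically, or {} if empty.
  after event 1 (t=9: SET bar = 20): {bar=20}
  after event 2 (t=15: DEL bar): {}
  after event 3 (t=22: SET bar = 46): {bar=46}
  after event 4 (t=29: DEL baz): {bar=46}
  after event 5 (t=36: INC foo by 6): {bar=46, foo=6}
  after event 6 (t=42: DEL baz): {bar=46, foo=6}
  after event 7 (t=50: DEL bar): {foo=6}
  after event 8 (t=57: SET baz = 22): {baz=22, foo=6}
  after event 9 (t=59: INC baz by 3): {baz=25, foo=6}
  after event 10 (t=60: DEC foo by 9): {baz=25, foo=-3}

Answer: {baz=25, foo=-3}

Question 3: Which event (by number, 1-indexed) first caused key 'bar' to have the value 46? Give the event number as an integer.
Looking for first event where bar becomes 46:
  event 1: bar = 20
  event 2: bar = (absent)
  event 3: bar (absent) -> 46  <-- first match

Answer: 3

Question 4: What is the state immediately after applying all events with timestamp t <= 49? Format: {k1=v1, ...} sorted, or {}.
Apply events with t <= 49 (6 events):
  after event 1 (t=9: SET bar = 20): {bar=20}
  after event 2 (t=15: DEL bar): {}
  after event 3 (t=22: SET bar = 46): {bar=46}
  after event 4 (t=29: DEL baz): {bar=46}
  after event 5 (t=36: INC foo by 6): {bar=46, foo=6}
  after event 6 (t=42: DEL baz): {bar=46, foo=6}

Answer: {bar=46, foo=6}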